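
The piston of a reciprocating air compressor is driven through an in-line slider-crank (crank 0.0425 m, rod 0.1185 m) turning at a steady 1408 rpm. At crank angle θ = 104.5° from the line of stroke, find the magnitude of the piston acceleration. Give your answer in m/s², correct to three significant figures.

ω = 2π·1408/60 = 147.4 rad/s
x(θ) = r cosθ + √(L² − r² sin²θ); with ω constant, a = ω²·d²x/dθ².
d²x/dθ² = −r cosθ − r²(cos2θ)/√u − r⁴ sin²2θ/(4u^{3/2}),  u = L² − r² sin²θ = 0.0123492 m².
Substituting r = 0.0425 m, L = 0.1185 m, θ = 104.5°: d²x/dθ² = +0.024717 m.
a = ω²·d²x/dθ² = (147.4)²·(+0.024717) = +537.36 m/s²;  |a| = 537.36 m/s².

537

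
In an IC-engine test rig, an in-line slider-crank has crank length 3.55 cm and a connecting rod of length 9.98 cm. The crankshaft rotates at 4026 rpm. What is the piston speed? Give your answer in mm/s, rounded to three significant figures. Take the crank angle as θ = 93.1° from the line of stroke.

ω = 2π·4026/60 = 421.6 rad/s
For an in-line slider-crank, x = r cosθ + √(L² − r² sin²θ), so v = −rω sinθ·[1 + r cosθ/√(L² − r² sin²θ)].
With r = 0.0355 m, L = 0.0998 m, θ = 93.1°: √(L² − r² sin²θ) = 0.093292 m.
v = −0.0355·421.6·0.99854·[1 + 0.0355·-0.05408/0.093292] = -14.637 m/s.
|v| = 14.637 m/s = 14637 mm/s.

14600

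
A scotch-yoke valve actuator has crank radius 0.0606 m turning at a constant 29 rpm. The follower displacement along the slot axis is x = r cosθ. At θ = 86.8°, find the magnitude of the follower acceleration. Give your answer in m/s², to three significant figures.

0.0312

ω = 3.037 rad/s (from 29 rpm).
x = r cosθ ⇒ ẍ = −rω² cosθ (ω constant).
|a| = rω²|cosθ| = 0.0606·(3.037)²·|cos 86.8°| = 0.031198 m/s².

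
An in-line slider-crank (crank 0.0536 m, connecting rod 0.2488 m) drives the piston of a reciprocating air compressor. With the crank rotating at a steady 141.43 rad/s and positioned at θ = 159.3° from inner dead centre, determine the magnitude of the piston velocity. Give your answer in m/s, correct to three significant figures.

ω = 141.4 rad/s
For an in-line slider-crank, x = r cosθ + √(L² − r² sin²θ), so v = −rω sinθ·[1 + r cosθ/√(L² − r² sin²θ)].
With r = 0.0536 m, L = 0.2488 m, θ = 159.3°: √(L² − r² sin²θ) = 0.24808 m.
v = −0.0536·141.4·0.35347·[1 + 0.0536·-0.93544/0.24808] = -2.138 m/s.
|v| = 2.138 m/s.

2.14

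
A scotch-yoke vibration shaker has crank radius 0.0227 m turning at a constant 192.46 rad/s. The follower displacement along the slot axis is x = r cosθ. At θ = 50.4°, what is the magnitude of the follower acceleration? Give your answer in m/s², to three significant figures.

ω = 192.5 rad/s
x = r cosθ ⇒ ẍ = −rω² cosθ (ω constant).
|a| = rω²|cosθ| = 0.0227·(192.5)²·|cos 50.4°| = 535.96 m/s².

536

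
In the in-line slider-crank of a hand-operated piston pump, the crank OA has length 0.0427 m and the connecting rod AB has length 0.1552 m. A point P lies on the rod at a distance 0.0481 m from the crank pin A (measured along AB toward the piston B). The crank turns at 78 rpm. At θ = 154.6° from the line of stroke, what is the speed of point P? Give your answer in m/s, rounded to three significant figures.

0.258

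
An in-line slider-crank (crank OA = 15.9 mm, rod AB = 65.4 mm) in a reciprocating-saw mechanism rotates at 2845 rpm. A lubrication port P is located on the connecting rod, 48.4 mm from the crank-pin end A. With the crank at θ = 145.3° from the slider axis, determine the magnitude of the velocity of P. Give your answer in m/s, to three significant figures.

ω = 297.9 rad/s.  Crank-pin speed |V_A| = rω = 4.7371 m/s, perpendicular to OA.
Rod angle: sinφ = −(r/L) sinθ ⇒ φ = -7.955°; ω_rod = −rω cosθ/√(L²−r²sin²θ) = +60.128 rad/s.
V_P = V_A + ω_rod × AP, with AP = 0.0484 m along the rod.
Components: V_Px = −rω sinθ − a·ω_rod·sinφ = -2.2939 m/s;  V_Py = rω cosθ + a·ω_rod·cosφ = -1.0123 m/s.
|V_P| = √(V_Px² + V_Py²) = 2.5074 m/s.

2.51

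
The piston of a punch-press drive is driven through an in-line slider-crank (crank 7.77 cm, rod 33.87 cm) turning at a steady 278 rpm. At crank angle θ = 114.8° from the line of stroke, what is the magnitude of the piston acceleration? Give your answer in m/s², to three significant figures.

ω = 2π·278/60 = 29.11 rad/s
x(θ) = r cosθ + √(L² − r² sin²θ); with ω constant, a = ω²·d²x/dθ².
d²x/dθ² = −r cosθ − r²(cos2θ)/√u − r⁴ sin²2θ/(4u^{3/2}),  u = L² − r² sin²θ = 0.109743 m².
Substituting r = 0.0777 m, L = 0.3387 m, θ = 114.8°: d²x/dθ² = +0.044258 m.
a = ω²·d²x/dθ² = (29.11)²·(+0.044258) = +37.509 m/s²;  |a| = 37.509 m/s².

37.5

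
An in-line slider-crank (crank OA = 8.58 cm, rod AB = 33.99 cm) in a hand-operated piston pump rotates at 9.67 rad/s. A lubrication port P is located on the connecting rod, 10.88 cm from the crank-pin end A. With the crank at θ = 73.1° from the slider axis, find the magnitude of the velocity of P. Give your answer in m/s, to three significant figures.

0.829

ω = 9.67 rad/s.  Crank-pin speed |V_A| = rω = 0.82969 m/s, perpendicular to OA.
Rod angle: sinφ = −(r/L) sinθ ⇒ φ = -13.977°; ω_rod = −rω cosθ/√(L²−r²sin²θ) = -0.73124 rad/s.
V_P = V_A + ω_rod × AP, with AP = 0.1088 m along the rod.
Components: V_Px = −rω sinθ − a·ω_rod·sinφ = -0.81307 m/s;  V_Py = rω cosθ + a·ω_rod·cosφ = +0.16399 m/s.
|V_P| = √(V_Px² + V_Py²) = 0.82944 m/s.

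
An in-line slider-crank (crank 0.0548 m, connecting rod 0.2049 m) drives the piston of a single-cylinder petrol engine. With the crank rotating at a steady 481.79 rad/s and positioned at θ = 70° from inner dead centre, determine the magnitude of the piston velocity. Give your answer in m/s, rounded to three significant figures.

27.2

ω = 481.8 rad/s
For an in-line slider-crank, x = r cosθ + √(L² − r² sin²θ), so v = −rω sinθ·[1 + r cosθ/√(L² − r² sin²θ)].
With r = 0.0548 m, L = 0.2049 m, θ = 70°: √(L² − r² sin²θ) = 0.19832 m.
v = −0.0548·481.8·0.93969·[1 + 0.0548·0.34202/0.19832] = -27.155 m/s.
|v| = 27.155 m/s.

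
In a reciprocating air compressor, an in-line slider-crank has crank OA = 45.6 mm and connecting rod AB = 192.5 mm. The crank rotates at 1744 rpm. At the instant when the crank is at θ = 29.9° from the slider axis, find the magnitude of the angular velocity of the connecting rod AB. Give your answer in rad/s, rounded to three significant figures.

37.8

ω = 182.6 rad/s (converted from 1744 rpm).
The rod makes angle φ with the slider axis where L sinφ = r sinθ; differentiating, L cosφ·φ̇ = r ω cosθ.
L cosφ = √(L² − r² sin²θ) = 0.19115 m.
|ω_rod| = r ω |cosθ| / √(L² − r² sin²θ) = 0.0456·182.6·0.86690/0.19115 = 37.768 rad/s.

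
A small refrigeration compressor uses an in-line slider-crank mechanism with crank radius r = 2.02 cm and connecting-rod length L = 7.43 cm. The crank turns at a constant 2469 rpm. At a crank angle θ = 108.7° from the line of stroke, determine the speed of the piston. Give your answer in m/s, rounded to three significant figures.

ω = 2π·2469/60 = 258.6 rad/s
For an in-line slider-crank, x = r cosθ + √(L² − r² sin²θ), so v = −rω sinθ·[1 + r cosθ/√(L² − r² sin²θ)].
With r = 0.0202 m, L = 0.0743 m, θ = 108.7°: √(L² − r² sin²θ) = 0.071794 m.
v = −0.0202·258.6·0.94721·[1 + 0.0202·-0.32061/0.071794] = -4.5008 m/s.
|v| = 4.5008 m/s.

4.50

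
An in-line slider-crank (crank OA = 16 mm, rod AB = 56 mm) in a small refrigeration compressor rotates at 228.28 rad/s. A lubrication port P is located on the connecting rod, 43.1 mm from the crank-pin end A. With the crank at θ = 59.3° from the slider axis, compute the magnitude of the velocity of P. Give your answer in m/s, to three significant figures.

ω = 228.3 rad/s.  Crank-pin speed |V_A| = rω = 3.6525 m/s, perpendicular to OA.
Rod angle: sinφ = −(r/L) sinθ ⇒ φ = -14.222°; ω_rod = −rω cosθ/√(L²−r²sin²θ) = -34.352 rad/s.
V_P = V_A + ω_rod × AP, with AP = 0.0431 m along the rod.
Components: V_Px = −rω sinθ − a·ω_rod·sinφ = -3.5043 m/s;  V_Py = rω cosθ + a·ω_rod·cosφ = +0.42956 m/s.
|V_P| = √(V_Px² + V_Py²) = 3.5306 m/s.

3.53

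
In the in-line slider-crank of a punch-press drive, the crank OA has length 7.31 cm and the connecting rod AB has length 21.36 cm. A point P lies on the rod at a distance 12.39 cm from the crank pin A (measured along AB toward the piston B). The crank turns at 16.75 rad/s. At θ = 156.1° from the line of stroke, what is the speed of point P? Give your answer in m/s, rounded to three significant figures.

ω = 16.75 rad/s.  Crank-pin speed |V_A| = rω = 1.2244 m/s, perpendicular to OA.
Rod angle: sinφ = −(r/L) sinθ ⇒ φ = -7.970°; ω_rod = −rω cosθ/√(L²−r²sin²θ) = +5.2919 rad/s.
V_P = V_A + ω_rod × AP, with AP = 0.1239 m along the rod.
Components: V_Px = −rω sinθ − a·ω_rod·sinφ = -0.40516 m/s;  V_Py = rω cosθ + a·ω_rod·cosφ = -0.4701 m/s.
|V_P| = √(V_Px² + V_Py²) = 0.6206 m/s.

0.621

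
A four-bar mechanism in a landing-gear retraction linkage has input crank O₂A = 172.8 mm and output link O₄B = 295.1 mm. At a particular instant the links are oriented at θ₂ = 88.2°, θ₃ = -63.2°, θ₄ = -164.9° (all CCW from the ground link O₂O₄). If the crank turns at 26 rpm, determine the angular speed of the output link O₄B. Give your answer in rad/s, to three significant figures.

0.779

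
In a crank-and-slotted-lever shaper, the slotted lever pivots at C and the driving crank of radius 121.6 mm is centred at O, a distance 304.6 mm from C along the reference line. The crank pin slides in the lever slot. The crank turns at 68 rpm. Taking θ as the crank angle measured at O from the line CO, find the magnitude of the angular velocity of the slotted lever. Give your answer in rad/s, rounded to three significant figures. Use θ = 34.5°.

ω = 7.121 rad/s (from 68 rpm).
Crank pin A relative to C: A = (d + r cosθ, r sinθ); lever angle φ = atan2(r sinθ, d + r cosθ).
Differentiating tanφ: φ̇ = rω(d cosθ + r)/(d² + r² + 2dr cosθ).
d² + r² + 2dr cosθ = |CA|² = 0.168618 m²;  d cosθ + r = +0.37263 m.
|ω_lever| = |0.1216·7.121·+0.37263| / 0.168618 = 1.9136 rad/s.

1.91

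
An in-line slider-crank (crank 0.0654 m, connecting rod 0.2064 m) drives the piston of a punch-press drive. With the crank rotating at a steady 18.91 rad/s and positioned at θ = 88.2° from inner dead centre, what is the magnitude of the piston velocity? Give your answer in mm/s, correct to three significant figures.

ω = 18.91 rad/s
For an in-line slider-crank, x = r cosθ + √(L² − r² sin²θ), so v = −rω sinθ·[1 + r cosθ/√(L² − r² sin²θ)].
With r = 0.0654 m, L = 0.2064 m, θ = 88.2°: √(L² − r² sin²θ) = 0.19578 m.
v = −0.0654·18.91·0.99951·[1 + 0.0654·0.03141/0.19578] = -1.2491 m/s.
|v| = 1.2491 m/s = 1249.1 mm/s.

1250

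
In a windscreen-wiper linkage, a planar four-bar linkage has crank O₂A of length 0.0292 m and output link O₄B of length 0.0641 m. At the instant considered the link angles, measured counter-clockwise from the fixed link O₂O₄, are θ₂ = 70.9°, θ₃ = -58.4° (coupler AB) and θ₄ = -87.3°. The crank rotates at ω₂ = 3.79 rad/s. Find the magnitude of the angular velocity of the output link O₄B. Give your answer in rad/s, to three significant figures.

2.76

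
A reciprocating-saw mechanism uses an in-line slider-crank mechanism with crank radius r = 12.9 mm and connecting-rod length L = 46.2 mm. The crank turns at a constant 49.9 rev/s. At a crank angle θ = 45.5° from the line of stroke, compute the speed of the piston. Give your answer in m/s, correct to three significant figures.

3.46

ω = 2π·49.9 = 313.5 rad/s
For an in-line slider-crank, x = r cosθ + √(L² − r² sin²θ), so v = −rω sinθ·[1 + r cosθ/√(L² − r² sin²θ)].
With r = 0.0129 m, L = 0.0462 m, θ = 45.5°: √(L² − r² sin²θ) = 0.045275 m.
v = −0.0129·313.5·0.71325·[1 + 0.0129·0.70091/0.045275] = -3.4609 m/s.
|v| = 3.4609 m/s.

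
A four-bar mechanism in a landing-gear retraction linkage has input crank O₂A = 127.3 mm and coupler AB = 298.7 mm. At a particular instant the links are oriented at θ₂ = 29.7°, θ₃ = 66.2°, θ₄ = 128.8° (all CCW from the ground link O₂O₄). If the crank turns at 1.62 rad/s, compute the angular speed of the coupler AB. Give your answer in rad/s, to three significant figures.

0.768

ω₂ = 1.62 rad/s
Differentiating the loop-closure r₂e^{iθ₂}+r₃e^{iθ₃}=r₁+r₄e^{iθ₄} gives r₂ω₂e^{iθ₂}+r₃ω₃e^{iθ₃}=r₄ω₄e^{iθ₄}.
Eliminating the other unknown: ω₃ = r₂ω₂ sin(θ₄−θ₂) / [r₃ sin(θ₃−θ₄)].
Numerator sine = +0.98741; denominator sine = -0.88782.
Result = 0.1273·1.62·(+0.98741) / (0.2987·(-0.88782)) = -0.76786 rad/s; magnitude 0.76786 rad/s.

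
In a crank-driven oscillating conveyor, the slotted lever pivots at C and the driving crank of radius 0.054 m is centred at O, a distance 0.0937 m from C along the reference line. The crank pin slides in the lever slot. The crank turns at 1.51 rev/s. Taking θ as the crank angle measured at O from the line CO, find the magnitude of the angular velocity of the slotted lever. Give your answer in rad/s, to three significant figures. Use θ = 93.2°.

2.24

ω = 9.488 rad/s (from 1.51 rev/s).
Crank pin A relative to C: A = (d + r cosθ, r sinθ); lever angle φ = atan2(r sinθ, d + r cosθ).
Differentiating tanφ: φ̇ = rω(d cosθ + r)/(d² + r² + 2dr cosθ).
d² + r² + 2dr cosθ = |CA|² = 0.0111308 m²;  d cosθ + r = +0.04877 m.
|ω_lever| = |0.054·9.488·+0.04877| / 0.0111308 = 2.2448 rad/s.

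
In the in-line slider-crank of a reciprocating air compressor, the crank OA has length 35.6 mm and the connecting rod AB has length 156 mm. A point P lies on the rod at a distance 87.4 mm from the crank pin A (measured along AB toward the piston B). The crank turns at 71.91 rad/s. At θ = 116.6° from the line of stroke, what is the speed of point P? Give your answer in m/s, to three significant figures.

2.21

ω = 71.91 rad/s.  Crank-pin speed |V_A| = rω = 2.56 m/s, perpendicular to OA.
Rod angle: sinφ = −(r/L) sinθ ⇒ φ = -11.774°; ω_rod = −rω cosθ/√(L²−r²sin²θ) = +7.5057 rad/s.
V_P = V_A + ω_rod × AP, with AP = 0.0874 m along the rod.
Components: V_Px = −rω sinθ − a·ω_rod·sinφ = -2.1552 m/s;  V_Py = rω cosθ + a·ω_rod·cosφ = -0.50406 m/s.
|V_P| = √(V_Px² + V_Py²) = 2.2133 m/s.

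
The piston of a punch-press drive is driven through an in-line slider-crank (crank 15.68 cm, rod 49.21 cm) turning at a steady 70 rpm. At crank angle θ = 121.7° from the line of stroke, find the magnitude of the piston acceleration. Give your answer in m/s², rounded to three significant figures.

5.62

ω = 2π·70/60 = 7.33 rad/s
x(θ) = r cosθ + √(L² − r² sin²θ); with ω constant, a = ω²·d²x/dθ².
d²x/dθ² = −r cosθ − r²(cos2θ)/√u − r⁴ sin²2θ/(4u^{3/2}),  u = L² − r² sin²θ = 0.224365 m².
Substituting r = 0.1568 m, L = 0.4921 m, θ = 121.7°: d²x/dθ² = +0.1045 m.
a = ω²·d²x/dθ² = (7.33)²·(+0.1045) = +5.6152 m/s²;  |a| = 5.6152 m/s².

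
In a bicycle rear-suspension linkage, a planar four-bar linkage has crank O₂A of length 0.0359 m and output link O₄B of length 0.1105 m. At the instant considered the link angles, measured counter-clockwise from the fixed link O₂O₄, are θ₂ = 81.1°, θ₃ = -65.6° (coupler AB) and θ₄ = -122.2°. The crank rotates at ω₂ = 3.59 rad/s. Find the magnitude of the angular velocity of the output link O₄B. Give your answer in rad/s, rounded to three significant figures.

ω₂ = 3.59 rad/s
Differentiating the loop-closure r₂e^{iθ₂}+r₃e^{iθ₃}=r₁+r₄e^{iθ₄} gives r₂ω₂e^{iθ₂}+r₃ω₃e^{iθ₃}=r₄ω₄e^{iθ₄}.
Eliminating the other unknown: ω₄ = r₂ω₂ sin(θ₂−θ₃) / [r₄ sin(θ₄−θ₃)].
Numerator sine = +0.54902; denominator sine = -0.83485.
Result = 0.0359·3.59·(+0.54902) / (0.1105·(-0.83485)) = -0.76703 rad/s; magnitude 0.76703 rad/s.

0.767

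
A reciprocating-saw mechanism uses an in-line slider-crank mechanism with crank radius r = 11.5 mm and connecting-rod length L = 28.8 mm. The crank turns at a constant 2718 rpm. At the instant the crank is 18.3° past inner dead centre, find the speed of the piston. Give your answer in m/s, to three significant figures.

1.42

ω = 2π·2718/60 = 284.6 rad/s
For an in-line slider-crank, x = r cosθ + √(L² − r² sin²θ), so v = −rω sinθ·[1 + r cosθ/√(L² − r² sin²θ)].
With r = 0.0115 m, L = 0.0288 m, θ = 18.3°: √(L² − r² sin²θ) = 0.028573 m.
v = −0.0115·284.6·0.31399·[1 + 0.0115·0.94943/0.028573] = -1.4205 m/s.
|v| = 1.4205 m/s.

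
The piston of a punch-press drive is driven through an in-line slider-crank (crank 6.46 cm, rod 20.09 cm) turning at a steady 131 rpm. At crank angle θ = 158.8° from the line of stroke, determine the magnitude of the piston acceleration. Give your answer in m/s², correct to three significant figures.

8.38

ω = 2π·131/60 = 13.72 rad/s
x(θ) = r cosθ + √(L² − r² sin²θ); with ω constant, a = ω²·d²x/dθ².
d²x/dθ² = −r cosθ − r²(cos2θ)/√u − r⁴ sin²2θ/(4u^{3/2}),  u = L² − r² sin²θ = 0.0398151 m².
Substituting r = 0.0646 m, L = 0.2009 m, θ = 158.8°: d²x/dθ² = +0.044535 m.
a = ω²·d²x/dθ² = (13.72)²·(+0.044535) = +8.3811 m/s²;  |a| = 8.3811 m/s².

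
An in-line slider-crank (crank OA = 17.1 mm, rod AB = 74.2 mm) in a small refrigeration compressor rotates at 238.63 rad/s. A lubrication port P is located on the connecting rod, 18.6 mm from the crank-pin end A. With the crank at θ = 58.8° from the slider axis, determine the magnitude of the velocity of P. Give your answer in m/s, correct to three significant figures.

ω = 238.6 rad/s.  Crank-pin speed |V_A| = rω = 4.0806 m/s, perpendicular to OA.
Rod angle: sinφ = −(r/L) sinθ ⇒ φ = -11.369°; ω_rod = −rω cosθ/√(L²−r²sin²θ) = -29.059 rad/s.
V_P = V_A + ω_rod × AP, with AP = 0.0186 m along the rod.
Components: V_Px = −rω sinθ − a·ω_rod·sinφ = -3.5969 m/s;  V_Py = rω cosθ + a·ω_rod·cosφ = +1.584 m/s.
|V_P| = √(V_Px² + V_Py²) = 3.9302 m/s.

3.93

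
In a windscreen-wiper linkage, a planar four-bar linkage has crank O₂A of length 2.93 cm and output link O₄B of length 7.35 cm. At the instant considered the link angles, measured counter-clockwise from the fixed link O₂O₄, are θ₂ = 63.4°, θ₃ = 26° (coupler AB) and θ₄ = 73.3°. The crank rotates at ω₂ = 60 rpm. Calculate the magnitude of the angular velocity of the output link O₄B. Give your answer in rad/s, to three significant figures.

ω₂ = 6.283 rad/s (from 60 rpm).
Differentiating the loop-closure r₂e^{iθ₂}+r₃e^{iθ₃}=r₁+r₄e^{iθ₄} gives r₂ω₂e^{iθ₂}+r₃ω₃e^{iθ₃}=r₄ω₄e^{iθ₄}.
Eliminating the other unknown: ω₄ = r₂ω₂ sin(θ₂−θ₃) / [r₄ sin(θ₄−θ₃)].
Numerator sine = +0.60738; denominator sine = +0.73491.
Result = 0.0293·6.283·(+0.60738) / (0.0735·(+0.73491)) = +2.07 rad/s; magnitude 2.07 rad/s.

2.07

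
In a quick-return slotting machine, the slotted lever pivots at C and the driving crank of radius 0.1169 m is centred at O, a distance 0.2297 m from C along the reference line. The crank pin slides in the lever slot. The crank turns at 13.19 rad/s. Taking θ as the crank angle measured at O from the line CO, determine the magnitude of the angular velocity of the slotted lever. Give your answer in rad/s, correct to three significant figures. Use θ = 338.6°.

ω = 13.19 rad/s
Crank pin A relative to C: A = (d + r cosθ, r sinθ); lever angle φ = atan2(r sinθ, d + r cosθ).
Differentiating tanφ: φ̇ = rω(d cosθ + r)/(d² + r² + 2dr cosθ).
d² + r² + 2dr cosθ = |CA|² = 0.116429 m²;  d cosθ + r = +0.33076 m.
|ω_lever| = |0.1169·13.19·+0.33076| / 0.116429 = 4.3804 rad/s.

4.38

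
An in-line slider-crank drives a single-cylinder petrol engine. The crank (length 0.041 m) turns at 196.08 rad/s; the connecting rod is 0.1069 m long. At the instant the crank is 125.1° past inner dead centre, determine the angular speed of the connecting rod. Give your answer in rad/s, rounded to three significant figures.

ω = 196.1 rad/s
The rod makes angle φ with the slider axis where L sinφ = r sinθ; differentiating, L cosφ·φ̇ = r ω cosθ.
L cosφ = √(L² − r² sin²θ) = 0.1015 m.
|ω_rod| = r ω |cosθ| / √(L² − r² sin²θ) = 0.041·196.1·0.57501/0.1015 = 45.543 rad/s.

45.5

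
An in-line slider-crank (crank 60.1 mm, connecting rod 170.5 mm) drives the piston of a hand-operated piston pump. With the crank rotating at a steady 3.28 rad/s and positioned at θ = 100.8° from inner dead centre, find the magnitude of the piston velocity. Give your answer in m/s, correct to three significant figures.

0.180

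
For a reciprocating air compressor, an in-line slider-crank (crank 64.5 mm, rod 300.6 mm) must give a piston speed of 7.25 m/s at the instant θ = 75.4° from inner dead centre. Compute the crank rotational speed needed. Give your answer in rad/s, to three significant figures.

110

For an in-line slider-crank, |v_piston| = rω|sinθ|·[1 + r cosθ/√(L² − r² sin²θ)].
With r = 0.0645 m, L = 0.3006 m, θ = 75.4°: the bracketed kinematic factor |dx/dθ| = 0.065868 m.
ω = v/|dx/dθ| = 7.25/0.065868 = 110.07 rad/s.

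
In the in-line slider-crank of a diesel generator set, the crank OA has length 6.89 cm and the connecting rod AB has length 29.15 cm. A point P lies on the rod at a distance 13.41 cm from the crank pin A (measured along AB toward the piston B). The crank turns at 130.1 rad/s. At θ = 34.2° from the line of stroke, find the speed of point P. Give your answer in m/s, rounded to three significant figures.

ω = 130.1 rad/s.  Crank-pin speed |V_A| = rω = 8.9639 m/s, perpendicular to OA.
Rod angle: sinφ = −(r/L) sinθ ⇒ φ = -7.635°; ω_rod = −rω cosθ/√(L²−r²sin²θ) = -25.661 rad/s.
V_P = V_A + ω_rod × AP, with AP = 0.1341 m along the rod.
Components: V_Px = −rω sinθ − a·ω_rod·sinφ = -5.4956 m/s;  V_Py = rω cosθ + a·ω_rod·cosφ = +4.0032 m/s.
|V_P| = √(V_Px² + V_Py²) = 6.7991 m/s.

6.80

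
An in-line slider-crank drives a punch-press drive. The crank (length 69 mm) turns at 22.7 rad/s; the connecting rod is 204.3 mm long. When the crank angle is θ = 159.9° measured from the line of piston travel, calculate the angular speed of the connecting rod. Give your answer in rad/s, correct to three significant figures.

ω = 22.7 rad/s
The rod makes angle φ with the slider axis where L sinφ = r sinθ; differentiating, L cosφ·φ̇ = r ω cosθ.
L cosφ = √(L² − r² sin²θ) = 0.20292 m.
|ω_rod| = r ω |cosθ| / √(L² − r² sin²θ) = 0.069·22.7·0.93909/0.20292 = 7.2487 rad/s.

7.25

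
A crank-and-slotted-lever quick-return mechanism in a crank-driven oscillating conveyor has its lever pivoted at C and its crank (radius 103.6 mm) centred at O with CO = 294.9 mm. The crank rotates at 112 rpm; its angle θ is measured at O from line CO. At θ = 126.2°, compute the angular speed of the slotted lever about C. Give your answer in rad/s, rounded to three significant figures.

ω = 11.73 rad/s (from 112 rpm).
Crank pin A relative to C: A = (d + r cosθ, r sinθ); lever angle φ = atan2(r sinθ, d + r cosθ).
Differentiating tanφ: φ̇ = rω(d cosθ + r)/(d² + r² + 2dr cosθ).
d² + r² + 2dr cosθ = |CA|² = 0.061611 m²;  d cosθ + r = -0.07057 m.
|ω_lever| = |0.1036·11.73·-0.07057| / 0.061611 = 1.3918 rad/s.

1.39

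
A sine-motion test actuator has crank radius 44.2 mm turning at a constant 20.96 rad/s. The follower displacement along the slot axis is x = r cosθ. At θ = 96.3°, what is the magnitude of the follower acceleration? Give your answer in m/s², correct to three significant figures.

ω = 20.96 rad/s
x = r cosθ ⇒ ẍ = −rω² cosθ (ω constant).
|a| = rω²|cosθ| = 0.0442·(20.96)²·|cos 96.3°| = 2.1308 m/s².

2.13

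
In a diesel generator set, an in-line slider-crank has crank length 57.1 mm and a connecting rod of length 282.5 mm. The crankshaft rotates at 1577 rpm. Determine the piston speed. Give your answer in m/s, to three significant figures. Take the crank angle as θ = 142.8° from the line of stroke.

4.78

ω = 2π·1577/60 = 165.1 rad/s
For an in-line slider-crank, x = r cosθ + √(L² − r² sin²θ), so v = −rω sinθ·[1 + r cosθ/√(L² − r² sin²θ)].
With r = 0.0571 m, L = 0.2825 m, θ = 142.8°: √(L² − r² sin²θ) = 0.28038 m.
v = −0.0571·165.1·0.60460·[1 + 0.0571·-0.79653/0.28038] = -4.7764 m/s.
|v| = 4.7764 m/s.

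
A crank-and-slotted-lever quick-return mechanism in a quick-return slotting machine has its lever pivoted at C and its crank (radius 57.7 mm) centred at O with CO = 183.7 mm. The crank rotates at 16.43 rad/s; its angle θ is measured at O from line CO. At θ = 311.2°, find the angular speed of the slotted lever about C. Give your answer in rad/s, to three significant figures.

3.32

ω = 16.43 rad/s
Crank pin A relative to C: A = (d + r cosθ, r sinθ); lever angle φ = atan2(r sinθ, d + r cosθ).
Differentiating tanφ: φ̇ = rω(d cosθ + r)/(d² + r² + 2dr cosθ).
d² + r² + 2dr cosθ = |CA|² = 0.0510385 m²;  d cosθ + r = +0.1787 m.
|ω_lever| = |0.0577·16.43·+0.1787| / 0.0510385 = 3.3193 rad/s.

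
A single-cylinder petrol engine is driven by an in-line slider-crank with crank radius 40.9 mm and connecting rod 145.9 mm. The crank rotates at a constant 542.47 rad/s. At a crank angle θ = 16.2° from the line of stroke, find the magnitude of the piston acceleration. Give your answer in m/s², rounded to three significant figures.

ω = 542.5 rad/s
x(θ) = r cosθ + √(L² − r² sin²θ); with ω constant, a = ω²·d²x/dθ².
d²x/dθ² = −r cosθ − r²(cos2θ)/√u − r⁴ sin²2θ/(4u^{3/2}),  u = L² − r² sin²θ = 0.0211566 m².
Substituting r = 0.0409 m, L = 0.1459 m, θ = 16.2°: d²x/dθ² = -0.049052 m.
a = ω²·d²x/dθ² = (542.5)²·(-0.049052) = -14435 m/s²;  |a| = 14435 m/s².

14400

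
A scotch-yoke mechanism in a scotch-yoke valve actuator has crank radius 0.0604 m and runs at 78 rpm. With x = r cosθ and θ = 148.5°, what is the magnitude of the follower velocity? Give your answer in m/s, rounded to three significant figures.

0.258

ω = 8.168 rad/s (from 78 rpm).
x = r cosθ ⇒ ẋ = −rω sinθ.
|v| = rω|sinθ| = 0.0604·8.168·|sin 148.5°| = 0.25778 m/s.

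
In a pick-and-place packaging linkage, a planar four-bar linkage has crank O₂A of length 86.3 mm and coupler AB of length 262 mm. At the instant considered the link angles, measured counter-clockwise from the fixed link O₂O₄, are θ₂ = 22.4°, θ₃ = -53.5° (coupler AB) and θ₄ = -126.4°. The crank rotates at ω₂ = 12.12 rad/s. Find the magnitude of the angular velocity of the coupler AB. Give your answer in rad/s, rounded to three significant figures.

ω₂ = 12.12 rad/s
Differentiating the loop-closure r₂e^{iθ₂}+r₃e^{iθ₃}=r₁+r₄e^{iθ₄} gives r₂ω₂e^{iθ₂}+r₃ω₃e^{iθ₃}=r₄ω₄e^{iθ₄}.
Eliminating the other unknown: ω₃ = r₂ω₂ sin(θ₄−θ₂) / [r₃ sin(θ₃−θ₄)].
Numerator sine = -0.51803; denominator sine = +0.95579.
Result = 0.0863·12.12·(-0.51803) / (0.262·(+0.95579)) = -2.1637 rad/s; magnitude 2.1637 rad/s.

2.16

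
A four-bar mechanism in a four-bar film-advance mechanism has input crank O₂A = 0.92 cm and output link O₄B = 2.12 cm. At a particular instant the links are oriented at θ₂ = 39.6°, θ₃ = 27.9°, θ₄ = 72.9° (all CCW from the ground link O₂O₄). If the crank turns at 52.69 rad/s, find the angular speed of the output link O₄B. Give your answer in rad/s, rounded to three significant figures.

6.56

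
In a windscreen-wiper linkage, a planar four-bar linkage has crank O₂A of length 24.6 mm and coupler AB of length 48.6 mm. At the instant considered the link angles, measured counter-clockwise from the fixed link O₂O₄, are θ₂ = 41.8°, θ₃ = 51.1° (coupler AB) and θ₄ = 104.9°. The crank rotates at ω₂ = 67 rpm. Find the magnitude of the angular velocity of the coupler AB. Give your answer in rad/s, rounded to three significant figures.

ω₂ = 7.016 rad/s (from 67 rpm).
Differentiating the loop-closure r₂e^{iθ₂}+r₃e^{iθ₃}=r₁+r₄e^{iθ₄} gives r₂ω₂e^{iθ₂}+r₃ω₃e^{iθ₃}=r₄ω₄e^{iθ₄}.
Eliminating the other unknown: ω₃ = r₂ω₂ sin(θ₄−θ₂) / [r₃ sin(θ₃−θ₄)].
Numerator sine = +0.89180; denominator sine = -0.80696.
Result = 0.0246·7.016·(+0.89180) / (0.0486·(-0.80696)) = -3.9248 rad/s; magnitude 3.9248 rad/s.

3.92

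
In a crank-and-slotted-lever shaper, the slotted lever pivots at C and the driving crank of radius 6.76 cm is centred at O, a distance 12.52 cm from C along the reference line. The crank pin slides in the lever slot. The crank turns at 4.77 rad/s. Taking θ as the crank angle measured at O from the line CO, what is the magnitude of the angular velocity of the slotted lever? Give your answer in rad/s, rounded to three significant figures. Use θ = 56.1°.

ω = 4.77 rad/s
Crank pin A relative to C: A = (d + r cosθ, r sinθ); lever angle φ = atan2(r sinθ, d + r cosθ).
Differentiating tanφ: φ̇ = rω(d cosθ + r)/(d² + r² + 2dr cosθ).
d² + r² + 2dr cosθ = |CA|² = 0.0296858 m²;  d cosθ + r = +0.13743 m.
|ω_lever| = |0.0676·4.77·+0.13743| / 0.0296858 = 1.4928 rad/s.

1.49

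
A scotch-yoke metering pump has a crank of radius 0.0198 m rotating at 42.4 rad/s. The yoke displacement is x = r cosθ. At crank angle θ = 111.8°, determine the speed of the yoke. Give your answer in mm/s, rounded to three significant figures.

ω = 42.4 rad/s
x = r cosθ ⇒ ẋ = −rω sinθ.
|v| = rω|sinθ| = 0.0198·42.4·|sin 111.8°| = 0.77948 m/s = 779.48 mm/s.

779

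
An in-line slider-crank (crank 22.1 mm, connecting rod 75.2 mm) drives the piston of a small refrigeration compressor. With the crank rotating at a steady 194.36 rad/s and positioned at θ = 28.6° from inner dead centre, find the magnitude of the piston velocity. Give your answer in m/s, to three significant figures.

ω = 194.4 rad/s
For an in-line slider-crank, x = r cosθ + √(L² − r² sin²θ), so v = −rω sinθ·[1 + r cosθ/√(L² − r² sin²θ)].
With r = 0.0221 m, L = 0.0752 m, θ = 28.6°: √(L² − r² sin²θ) = 0.074452 m.
v = −0.0221·194.4·0.47869·[1 + 0.0221·0.87798/0.074452] = -2.592 m/s.
|v| = 2.592 m/s.

2.59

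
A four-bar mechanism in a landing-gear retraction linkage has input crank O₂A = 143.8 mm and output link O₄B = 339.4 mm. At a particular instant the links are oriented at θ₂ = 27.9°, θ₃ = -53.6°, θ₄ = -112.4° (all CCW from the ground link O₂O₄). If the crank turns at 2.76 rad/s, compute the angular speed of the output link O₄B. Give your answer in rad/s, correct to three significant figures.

1.35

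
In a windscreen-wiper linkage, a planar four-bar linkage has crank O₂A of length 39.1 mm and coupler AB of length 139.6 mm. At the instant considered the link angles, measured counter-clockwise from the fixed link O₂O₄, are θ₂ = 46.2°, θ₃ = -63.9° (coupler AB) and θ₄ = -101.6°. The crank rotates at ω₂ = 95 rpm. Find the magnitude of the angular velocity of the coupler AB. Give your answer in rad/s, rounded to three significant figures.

2.43

ω₂ = 9.948 rad/s (from 95 rpm).
Differentiating the loop-closure r₂e^{iθ₂}+r₃e^{iθ₃}=r₁+r₄e^{iθ₄} gives r₂ω₂e^{iθ₂}+r₃ω₃e^{iθ₃}=r₄ω₄e^{iθ₄}.
Eliminating the other unknown: ω₃ = r₂ω₂ sin(θ₄−θ₂) / [r₃ sin(θ₃−θ₄)].
Numerator sine = -0.53288; denominator sine = +0.61153.
Result = 0.0391·9.948·(-0.53288) / (0.1396·(+0.61153)) = -2.428 rad/s; magnitude 2.428 rad/s.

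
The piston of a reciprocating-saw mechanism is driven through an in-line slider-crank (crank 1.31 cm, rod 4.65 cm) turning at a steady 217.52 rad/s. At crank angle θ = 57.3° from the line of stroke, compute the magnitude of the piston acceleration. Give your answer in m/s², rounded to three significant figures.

263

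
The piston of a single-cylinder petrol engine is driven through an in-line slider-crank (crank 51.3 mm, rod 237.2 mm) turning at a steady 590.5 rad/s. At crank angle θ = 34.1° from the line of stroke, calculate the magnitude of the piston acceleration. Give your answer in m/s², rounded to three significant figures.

16300

ω = 590.5 rad/s
x(θ) = r cosθ + √(L² − r² sin²θ); with ω constant, a = ω²·d²x/dθ².
d²x/dθ² = −r cosθ − r²(cos2θ)/√u − r⁴ sin²2θ/(4u^{3/2}),  u = L² − r² sin²θ = 0.0554367 m².
Substituting r = 0.0513 m, L = 0.2372 m, θ = 34.1°: d²x/dθ² = -0.046745 m.
a = ω²·d²x/dθ² = (590.5)²·(-0.046745) = -16299 m/s²;  |a| = 16299 m/s².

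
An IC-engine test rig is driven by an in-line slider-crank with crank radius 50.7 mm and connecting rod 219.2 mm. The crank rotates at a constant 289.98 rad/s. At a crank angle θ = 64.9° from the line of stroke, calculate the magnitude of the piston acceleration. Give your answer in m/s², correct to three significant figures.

1170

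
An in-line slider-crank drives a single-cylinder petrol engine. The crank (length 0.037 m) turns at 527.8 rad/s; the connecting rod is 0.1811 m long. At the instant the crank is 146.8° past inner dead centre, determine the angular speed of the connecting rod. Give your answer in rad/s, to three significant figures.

90.8

ω = 527.8 rad/s
The rod makes angle φ with the slider axis where L sinφ = r sinθ; differentiating, L cosφ·φ̇ = r ω cosθ.
L cosφ = √(L² − r² sin²θ) = 0.17996 m.
|ω_rod| = r ω |cosθ| / √(L² − r² sin²θ) = 0.037·527.8·0.83676/0.17996 = 90.801 rad/s.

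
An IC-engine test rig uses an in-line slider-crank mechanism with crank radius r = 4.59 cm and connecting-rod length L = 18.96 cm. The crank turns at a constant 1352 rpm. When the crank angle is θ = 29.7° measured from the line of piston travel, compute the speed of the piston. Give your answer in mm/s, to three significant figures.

3900

ω = 2π·1352/60 = 141.6 rad/s
For an in-line slider-crank, x = r cosθ + √(L² − r² sin²θ), so v = −rω sinθ·[1 + r cosθ/√(L² − r² sin²θ)].
With r = 0.0459 m, L = 0.1896 m, θ = 29.7°: √(L² − r² sin²θ) = 0.18823 m.
v = −0.0459·141.6·0.49546·[1 + 0.0459·0.86863/0.18823] = -3.9018 m/s.
|v| = 3.9018 m/s = 3901.8 mm/s.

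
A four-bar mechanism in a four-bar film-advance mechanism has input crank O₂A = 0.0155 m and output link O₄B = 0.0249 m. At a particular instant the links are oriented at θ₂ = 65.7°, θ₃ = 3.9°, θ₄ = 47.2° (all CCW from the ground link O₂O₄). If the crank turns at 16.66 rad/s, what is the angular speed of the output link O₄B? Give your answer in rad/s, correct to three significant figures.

13.3

ω₂ = 16.66 rad/s
Differentiating the loop-closure r₂e^{iθ₂}+r₃e^{iθ₃}=r₁+r₄e^{iθ₄} gives r₂ω₂e^{iθ₂}+r₃ω₃e^{iθ₃}=r₄ω₄e^{iθ₄}.
Eliminating the other unknown: ω₄ = r₂ω₂ sin(θ₂−θ₃) / [r₄ sin(θ₄−θ₃)].
Numerator sine = +0.88130; denominator sine = +0.68582.
Result = 0.0155·16.66·(+0.88130) / (0.0249·(+0.68582)) = +13.327 rad/s; magnitude 13.327 rad/s.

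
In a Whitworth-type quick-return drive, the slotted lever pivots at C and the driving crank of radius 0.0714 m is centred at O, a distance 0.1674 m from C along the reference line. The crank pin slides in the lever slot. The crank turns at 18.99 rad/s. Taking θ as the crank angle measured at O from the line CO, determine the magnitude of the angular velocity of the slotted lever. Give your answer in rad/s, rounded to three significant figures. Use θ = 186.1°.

13.8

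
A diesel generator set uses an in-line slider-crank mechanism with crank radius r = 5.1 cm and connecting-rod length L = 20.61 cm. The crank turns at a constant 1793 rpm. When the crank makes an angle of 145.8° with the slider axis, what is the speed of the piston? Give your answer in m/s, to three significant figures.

ω = 2π·1793/60 = 187.8 rad/s
For an in-line slider-crank, x = r cosθ + √(L² − r² sin²θ), so v = −rω sinθ·[1 + r cosθ/√(L² − r² sin²θ)].
With r = 0.051 m, L = 0.2061 m, θ = 145.8°: √(L² − r² sin²θ) = 0.2041 m.
v = −0.051·187.8·0.56208·[1 + 0.051·-0.82708/0.2041] = -4.27 m/s.
|v| = 4.27 m/s.

4.27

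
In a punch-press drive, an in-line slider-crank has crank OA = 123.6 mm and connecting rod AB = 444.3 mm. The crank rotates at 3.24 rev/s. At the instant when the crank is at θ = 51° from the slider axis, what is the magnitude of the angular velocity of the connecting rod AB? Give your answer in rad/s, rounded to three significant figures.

ω = 20.36 rad/s (converted from 3.24 rev/s).
The rod makes angle φ with the slider axis where L sinφ = r sinθ; differentiating, L cosφ·φ̇ = r ω cosθ.
L cosφ = √(L² − r² sin²θ) = 0.43379 m.
|ω_rod| = r ω |cosθ| / √(L² − r² sin²θ) = 0.1236·20.36·0.62932/0.43379 = 3.6503 rad/s.

3.65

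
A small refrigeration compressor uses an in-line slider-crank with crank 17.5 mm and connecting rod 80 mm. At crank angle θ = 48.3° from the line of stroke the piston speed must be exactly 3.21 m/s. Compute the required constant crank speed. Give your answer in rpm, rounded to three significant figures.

For an in-line slider-crank, |v_piston| = rω|sinθ|·[1 + r cosθ/√(L² − r² sin²θ)].
With r = 0.0175 m, L = 0.08 m, θ = 48.3°: the bracketed kinematic factor |dx/dθ| = 0.014993 m.
ω = v/|dx/dθ| = 3.21/0.014993 = 214.09 rad/s.
N = 60ω/(2π) = 2044.4 rpm.

2040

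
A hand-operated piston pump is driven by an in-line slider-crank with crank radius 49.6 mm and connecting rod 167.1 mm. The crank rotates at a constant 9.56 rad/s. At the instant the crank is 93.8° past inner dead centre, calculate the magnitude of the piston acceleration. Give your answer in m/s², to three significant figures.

1.70

ω = 9.56 rad/s
x(θ) = r cosθ + √(L² − r² sin²θ); with ω constant, a = ω²·d²x/dθ².
d²x/dθ² = −r cosθ − r²(cos2θ)/√u − r⁴ sin²2θ/(4u^{3/2}),  u = L² − r² sin²θ = 0.0254731 m².
Substituting r = 0.0496 m, L = 0.1671 m, θ = 93.8°: d²x/dθ² = +0.01856 m.
a = ω²·d²x/dθ² = (9.56)²·(+0.01856) = +1.6962 m/s²;  |a| = 1.6962 m/s².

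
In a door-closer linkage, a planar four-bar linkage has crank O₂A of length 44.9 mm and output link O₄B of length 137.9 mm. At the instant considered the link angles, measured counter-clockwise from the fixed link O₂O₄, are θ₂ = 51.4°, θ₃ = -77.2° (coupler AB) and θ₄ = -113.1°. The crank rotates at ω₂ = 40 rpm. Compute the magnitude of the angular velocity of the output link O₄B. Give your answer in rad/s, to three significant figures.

1.82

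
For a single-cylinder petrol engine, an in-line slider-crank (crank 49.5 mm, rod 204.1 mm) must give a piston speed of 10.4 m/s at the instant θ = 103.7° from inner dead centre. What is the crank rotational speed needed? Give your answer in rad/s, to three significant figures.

For an in-line slider-crank, |v_piston| = rω|sinθ|·[1 + r cosθ/√(L² − r² sin²θ)].
With r = 0.0495 m, L = 0.2041 m, θ = 103.7°: the bracketed kinematic factor |dx/dθ| = 0.045249 m.
ω = v/|dx/dθ| = 10.4/0.045249 = 229.84 rad/s.

230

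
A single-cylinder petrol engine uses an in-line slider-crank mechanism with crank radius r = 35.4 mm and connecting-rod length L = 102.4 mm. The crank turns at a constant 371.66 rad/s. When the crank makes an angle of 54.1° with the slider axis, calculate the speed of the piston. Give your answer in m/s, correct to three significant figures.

ω = 371.7 rad/s
For an in-line slider-crank, x = r cosθ + √(L² − r² sin²θ), so v = −rω sinθ·[1 + r cosθ/√(L² − r² sin²θ)].
With r = 0.0354 m, L = 0.1024 m, θ = 54.1°: √(L² − r² sin²θ) = 0.098303 m.
v = −0.0354·371.7·0.81004·[1 + 0.0354·0.58637/0.098303] = -12.908 m/s.
|v| = 12.908 m/s.

12.9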